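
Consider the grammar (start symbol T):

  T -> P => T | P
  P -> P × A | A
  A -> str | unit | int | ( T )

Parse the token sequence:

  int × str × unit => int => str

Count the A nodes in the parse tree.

[T [P [P [P [A int]] × [A str]] × [A unit]] => [T [P [A int]] => [T [P [A str]]]]]

5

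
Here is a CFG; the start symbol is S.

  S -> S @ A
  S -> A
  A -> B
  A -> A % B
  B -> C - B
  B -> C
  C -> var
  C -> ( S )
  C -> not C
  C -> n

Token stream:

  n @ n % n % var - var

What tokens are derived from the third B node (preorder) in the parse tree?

n

[S [S [A [B [C n]]]] @ [A [A [A [B [C n]]] % [B [C n]]] % [B [C var] - [B [C var]]]]]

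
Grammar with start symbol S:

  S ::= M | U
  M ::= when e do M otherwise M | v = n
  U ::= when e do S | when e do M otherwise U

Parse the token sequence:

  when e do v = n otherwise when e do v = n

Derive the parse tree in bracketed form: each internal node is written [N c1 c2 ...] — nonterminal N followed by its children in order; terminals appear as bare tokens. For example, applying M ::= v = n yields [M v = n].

[S [U when e do [M v = n] otherwise [U when e do [S [M v = n]]]]]

S
U
when e do M otherwise U
when e do v = n otherwise U
when e do v = n otherwise when e do S
when e do v = n otherwise when e do M
when e do v = n otherwise when e do v = n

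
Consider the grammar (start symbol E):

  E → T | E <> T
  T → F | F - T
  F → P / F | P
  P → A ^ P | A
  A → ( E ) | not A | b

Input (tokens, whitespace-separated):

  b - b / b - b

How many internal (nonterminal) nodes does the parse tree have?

[E [T [F [P [A b]]] - [T [F [P [A b]] / [F [P [A b]]]] - [T [F [P [A b]]]]]]]

16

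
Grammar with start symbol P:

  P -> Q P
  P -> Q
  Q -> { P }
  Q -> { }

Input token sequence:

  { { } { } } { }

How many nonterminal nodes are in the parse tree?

8

[P [Q { [P [Q { }] [P [Q { }]]] }] [P [Q { }]]]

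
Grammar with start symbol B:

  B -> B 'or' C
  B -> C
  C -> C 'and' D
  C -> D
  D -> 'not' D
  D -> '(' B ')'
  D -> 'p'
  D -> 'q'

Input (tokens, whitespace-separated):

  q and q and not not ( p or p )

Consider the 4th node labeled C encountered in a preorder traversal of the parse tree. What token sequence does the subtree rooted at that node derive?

[B [C [C [C [D q]] and [D q]] and [D not [D not [D ( [B [B [C [D p]]] or [C [D p]]] )]]]]]

p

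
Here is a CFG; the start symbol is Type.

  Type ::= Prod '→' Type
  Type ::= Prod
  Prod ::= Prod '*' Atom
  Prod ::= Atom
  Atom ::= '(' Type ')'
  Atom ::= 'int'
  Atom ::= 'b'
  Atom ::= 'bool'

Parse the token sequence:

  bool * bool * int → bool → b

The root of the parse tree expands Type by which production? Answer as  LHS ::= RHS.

Type ::= Prod '→' Type

[Type [Prod [Prod [Prod [Atom bool]] * [Atom bool]] * [Atom int]] → [Type [Prod [Atom bool]] → [Type [Prod [Atom b]]]]]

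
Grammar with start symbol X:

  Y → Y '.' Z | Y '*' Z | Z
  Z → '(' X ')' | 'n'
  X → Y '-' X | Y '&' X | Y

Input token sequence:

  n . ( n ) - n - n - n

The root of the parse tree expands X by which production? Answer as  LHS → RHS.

X → Y '-' X

[X [Y [Y [Z n]] . [Z ( [X [Y [Z n]]] )]] - [X [Y [Z n]] - [X [Y [Z n]] - [X [Y [Z n]]]]]]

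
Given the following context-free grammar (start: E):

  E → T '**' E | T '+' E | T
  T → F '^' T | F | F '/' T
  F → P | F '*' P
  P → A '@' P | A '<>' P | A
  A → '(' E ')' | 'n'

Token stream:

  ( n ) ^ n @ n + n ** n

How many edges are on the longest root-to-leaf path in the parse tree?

[E [T [F [P [A ( [E [T [F [P [A n]]]]] )]]] ^ [T [F [P [A n] @ [P [A n]]]]]] + [E [T [F [P [A n]]]] ** [E [T [F [P [A n]]]]]]]

10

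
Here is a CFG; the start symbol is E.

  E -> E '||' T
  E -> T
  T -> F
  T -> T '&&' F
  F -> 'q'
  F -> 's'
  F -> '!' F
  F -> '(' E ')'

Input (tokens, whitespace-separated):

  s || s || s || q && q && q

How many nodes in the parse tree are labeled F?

[E [E [E [E [T [F s]]] || [T [F s]]] || [T [F s]]] || [T [T [T [F q]] && [F q]] && [F q]]]

6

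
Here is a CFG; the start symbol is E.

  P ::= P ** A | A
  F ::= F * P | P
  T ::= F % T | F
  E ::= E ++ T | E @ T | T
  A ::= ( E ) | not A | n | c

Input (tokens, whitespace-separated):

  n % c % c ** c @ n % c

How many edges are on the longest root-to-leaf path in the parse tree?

[E [E [T [F [P [A n]]] % [T [F [P [A c]]] % [T [F [P [P [A c]] ** [A c]]]]]]] @ [T [F [P [A n]]] % [T [F [P [A c]]]]]]

9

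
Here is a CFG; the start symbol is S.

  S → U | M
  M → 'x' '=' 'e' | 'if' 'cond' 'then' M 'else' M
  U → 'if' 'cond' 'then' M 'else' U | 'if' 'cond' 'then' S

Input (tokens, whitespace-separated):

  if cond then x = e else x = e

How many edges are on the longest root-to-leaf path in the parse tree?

[S [M if cond then [M x = e] else [M x = e]]]

3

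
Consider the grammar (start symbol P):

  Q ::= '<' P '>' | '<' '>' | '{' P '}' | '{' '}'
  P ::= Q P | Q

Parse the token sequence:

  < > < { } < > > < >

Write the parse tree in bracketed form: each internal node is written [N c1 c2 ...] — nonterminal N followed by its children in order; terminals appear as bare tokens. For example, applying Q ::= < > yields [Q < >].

P
Q P
< > P
< > Q P
< > < P > P
< > < Q P > P
< > < { } P > P
< > < { } Q > P
< > < { } < > > P
< > < { } < > > Q
< > < { } < > > < >

[P [Q < >] [P [Q < [P [Q { }] [P [Q < >]]] >] [P [Q < >]]]]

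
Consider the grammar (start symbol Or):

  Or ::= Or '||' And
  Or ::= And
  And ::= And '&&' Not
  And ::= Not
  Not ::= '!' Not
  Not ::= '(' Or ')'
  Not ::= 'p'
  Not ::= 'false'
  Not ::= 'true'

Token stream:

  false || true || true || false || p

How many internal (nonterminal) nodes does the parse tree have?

[Or [Or [Or [Or [Or [And [Not false]]] || [And [Not true]]] || [And [Not true]]] || [And [Not false]]] || [And [Not p]]]

15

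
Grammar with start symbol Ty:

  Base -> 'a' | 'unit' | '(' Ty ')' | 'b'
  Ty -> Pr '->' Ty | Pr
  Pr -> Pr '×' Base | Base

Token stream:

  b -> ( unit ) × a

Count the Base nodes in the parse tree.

4

[Ty [Pr [Base b]] -> [Ty [Pr [Pr [Base ( [Ty [Pr [Base unit]]] )]] × [Base a]]]]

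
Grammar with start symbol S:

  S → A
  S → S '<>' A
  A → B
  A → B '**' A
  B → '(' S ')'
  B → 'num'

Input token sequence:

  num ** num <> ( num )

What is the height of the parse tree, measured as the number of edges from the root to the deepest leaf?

[S [S [A [B num] ** [A [B num]]]] <> [A [B ( [S [A [B num]]] )]]]

6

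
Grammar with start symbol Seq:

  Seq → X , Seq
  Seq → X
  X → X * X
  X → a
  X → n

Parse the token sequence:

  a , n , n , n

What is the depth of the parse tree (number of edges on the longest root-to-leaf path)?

[Seq [X a] , [Seq [X n] , [Seq [X n] , [Seq [X n]]]]]

5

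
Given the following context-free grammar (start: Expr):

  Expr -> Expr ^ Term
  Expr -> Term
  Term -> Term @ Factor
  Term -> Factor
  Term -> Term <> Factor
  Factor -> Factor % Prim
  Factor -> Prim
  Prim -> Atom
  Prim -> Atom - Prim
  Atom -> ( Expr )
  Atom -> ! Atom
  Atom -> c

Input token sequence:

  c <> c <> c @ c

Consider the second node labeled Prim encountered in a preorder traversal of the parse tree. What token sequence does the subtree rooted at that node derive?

c

[Expr [Term [Term [Term [Term [Factor [Prim [Atom c]]]] <> [Factor [Prim [Atom c]]]] <> [Factor [Prim [Atom c]]]] @ [Factor [Prim [Atom c]]]]]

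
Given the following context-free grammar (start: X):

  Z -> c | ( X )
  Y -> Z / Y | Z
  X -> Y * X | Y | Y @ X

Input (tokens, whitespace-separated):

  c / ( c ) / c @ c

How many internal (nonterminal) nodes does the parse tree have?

[X [Y [Z c] / [Y [Z ( [X [Y [Z c]]] )] / [Y [Z c]]]] @ [X [Y [Z c]]]]

13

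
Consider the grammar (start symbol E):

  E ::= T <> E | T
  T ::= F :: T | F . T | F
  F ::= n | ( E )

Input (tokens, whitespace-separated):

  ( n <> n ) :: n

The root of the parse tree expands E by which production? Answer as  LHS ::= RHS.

[E [T [F ( [E [T [F n]] <> [E [T [F n]]]] )] :: [T [F n]]]]

E ::= T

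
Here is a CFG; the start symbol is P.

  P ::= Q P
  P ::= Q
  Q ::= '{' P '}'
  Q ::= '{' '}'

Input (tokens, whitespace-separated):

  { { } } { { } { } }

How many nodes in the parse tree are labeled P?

5

[P [Q { [P [Q { }]] }] [P [Q { [P [Q { }] [P [Q { }]]] }]]]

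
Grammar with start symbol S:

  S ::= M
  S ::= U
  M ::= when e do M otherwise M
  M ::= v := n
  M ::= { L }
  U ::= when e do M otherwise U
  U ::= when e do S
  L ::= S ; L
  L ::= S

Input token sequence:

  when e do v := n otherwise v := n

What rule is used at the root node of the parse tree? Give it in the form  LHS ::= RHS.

S ::= M

[S [M when e do [M v := n] otherwise [M v := n]]]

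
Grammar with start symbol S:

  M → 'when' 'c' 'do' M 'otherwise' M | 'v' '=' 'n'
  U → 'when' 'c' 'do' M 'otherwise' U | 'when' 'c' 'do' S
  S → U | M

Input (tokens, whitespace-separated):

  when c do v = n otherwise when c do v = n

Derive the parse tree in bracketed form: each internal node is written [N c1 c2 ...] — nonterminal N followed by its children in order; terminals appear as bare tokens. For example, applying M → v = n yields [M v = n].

S
U
when c do M otherwise U
when c do v = n otherwise U
when c do v = n otherwise when c do S
when c do v = n otherwise when c do M
when c do v = n otherwise when c do v = n

[S [U when c do [M v = n] otherwise [U when c do [S [M v = n]]]]]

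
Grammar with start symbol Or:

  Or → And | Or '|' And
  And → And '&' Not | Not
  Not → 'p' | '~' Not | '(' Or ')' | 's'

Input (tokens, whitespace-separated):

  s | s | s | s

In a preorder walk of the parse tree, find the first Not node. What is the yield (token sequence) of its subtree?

s

[Or [Or [Or [Or [And [Not s]]] | [And [Not s]]] | [And [Not s]]] | [And [Not s]]]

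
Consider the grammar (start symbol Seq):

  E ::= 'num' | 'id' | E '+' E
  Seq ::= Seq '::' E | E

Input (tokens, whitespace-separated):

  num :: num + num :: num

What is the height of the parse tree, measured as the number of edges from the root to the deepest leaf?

[Seq [Seq [Seq [E num]] :: [E [E num] + [E num]]] :: [E num]]

4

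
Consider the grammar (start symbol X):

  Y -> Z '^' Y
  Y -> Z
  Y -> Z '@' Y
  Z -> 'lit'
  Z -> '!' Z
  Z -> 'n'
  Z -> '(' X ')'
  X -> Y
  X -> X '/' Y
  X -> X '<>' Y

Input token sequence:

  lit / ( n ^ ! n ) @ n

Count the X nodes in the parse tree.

[X [X [Y [Z lit]]] / [Y [Z ( [X [Y [Z n] ^ [Y [Z ! [Z n]]]]] )] @ [Y [Z n]]]]

3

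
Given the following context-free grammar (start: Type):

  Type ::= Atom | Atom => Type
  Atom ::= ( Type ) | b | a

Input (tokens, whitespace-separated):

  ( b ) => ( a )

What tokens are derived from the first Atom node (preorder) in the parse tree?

( b )

[Type [Atom ( [Type [Atom b]] )] => [Type [Atom ( [Type [Atom a]] )]]]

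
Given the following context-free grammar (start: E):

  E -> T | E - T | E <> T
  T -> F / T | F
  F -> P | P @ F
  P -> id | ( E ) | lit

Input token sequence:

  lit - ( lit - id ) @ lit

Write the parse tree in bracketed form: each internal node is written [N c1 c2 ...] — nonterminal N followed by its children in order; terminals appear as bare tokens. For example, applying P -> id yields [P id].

[E [E [T [F [P lit]]]] - [T [F [P ( [E [E [T [F [P lit]]]] - [T [F [P id]]]] )] @ [F [P lit]]]]]

E
E - T
T - T
F - T
P - T
lit - T
lit - F
lit - P @ F
lit - ( E ) @ F
lit - ( E - T ) @ F
lit - ( T - T ) @ F
lit - ( F - T ) @ F
lit - ( P - T ) @ F
lit - ( lit - T ) @ F
lit - ( lit - F ) @ F
lit - ( lit - P ) @ F
lit - ( lit - id ) @ F
lit - ( lit - id ) @ P
lit - ( lit - id ) @ lit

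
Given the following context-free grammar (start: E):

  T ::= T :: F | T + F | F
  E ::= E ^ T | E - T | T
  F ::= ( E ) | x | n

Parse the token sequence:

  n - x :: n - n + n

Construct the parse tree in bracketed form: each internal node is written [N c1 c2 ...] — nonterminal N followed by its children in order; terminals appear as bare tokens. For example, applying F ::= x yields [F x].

[E [E [E [T [F n]]] - [T [T [F x]] :: [F n]]] - [T [T [F n]] + [F n]]]

E
E - T
E - T - T
T - T - T
F - T - T
n - T - T
n - T :: F - T
n - F :: F - T
n - x :: F - T
n - x :: n - T
n - x :: n - T + F
n - x :: n - F + F
n - x :: n - n + F
n - x :: n - n + n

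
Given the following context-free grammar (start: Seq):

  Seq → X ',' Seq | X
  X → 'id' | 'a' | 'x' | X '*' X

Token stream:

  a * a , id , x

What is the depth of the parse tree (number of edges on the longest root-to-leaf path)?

4

[Seq [X [X a] * [X a]] , [Seq [X id] , [Seq [X x]]]]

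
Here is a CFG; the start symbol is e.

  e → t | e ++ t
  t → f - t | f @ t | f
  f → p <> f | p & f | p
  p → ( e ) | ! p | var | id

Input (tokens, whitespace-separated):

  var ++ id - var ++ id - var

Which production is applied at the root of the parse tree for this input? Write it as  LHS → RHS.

e → e ++ t

[e [e [e [t [f [p var]]]] ++ [t [f [p id]] - [t [f [p var]]]]] ++ [t [f [p id]] - [t [f [p var]]]]]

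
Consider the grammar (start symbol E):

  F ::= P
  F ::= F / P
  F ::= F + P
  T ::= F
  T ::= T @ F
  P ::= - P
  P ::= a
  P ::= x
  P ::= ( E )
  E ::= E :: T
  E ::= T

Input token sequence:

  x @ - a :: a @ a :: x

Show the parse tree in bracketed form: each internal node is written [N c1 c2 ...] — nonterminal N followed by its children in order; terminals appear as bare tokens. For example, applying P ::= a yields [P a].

[E [E [E [T [T [F [P x]]] @ [F [P - [P a]]]]] :: [T [T [F [P a]]] @ [F [P a]]]] :: [T [F [P x]]]]

E
E :: T
E :: T :: T
T :: T :: T
T @ F :: T :: T
F @ F :: T :: T
P @ F :: T :: T
x @ F :: T :: T
x @ P :: T :: T
x @ - P :: T :: T
x @ - a :: T :: T
x @ - a :: T @ F :: T
x @ - a :: F @ F :: T
x @ - a :: P @ F :: T
x @ - a :: a @ F :: T
x @ - a :: a @ P :: T
x @ - a :: a @ a :: T
x @ - a :: a @ a :: F
x @ - a :: a @ a :: P
x @ - a :: a @ a :: x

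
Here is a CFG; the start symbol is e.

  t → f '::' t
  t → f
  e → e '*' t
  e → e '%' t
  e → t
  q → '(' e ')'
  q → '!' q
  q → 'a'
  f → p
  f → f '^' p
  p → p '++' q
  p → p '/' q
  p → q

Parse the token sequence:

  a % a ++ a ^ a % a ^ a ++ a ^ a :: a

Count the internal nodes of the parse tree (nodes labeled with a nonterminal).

32

[e [e [e [t [f [p [q a]]]]] % [t [f [f [p [p [q a]] ++ [q a]]] ^ [p [q a]]]]] % [t [f [f [f [p [q a]]] ^ [p [p [q a]] ++ [q a]]] ^ [p [q a]]] :: [t [f [p [q a]]]]]]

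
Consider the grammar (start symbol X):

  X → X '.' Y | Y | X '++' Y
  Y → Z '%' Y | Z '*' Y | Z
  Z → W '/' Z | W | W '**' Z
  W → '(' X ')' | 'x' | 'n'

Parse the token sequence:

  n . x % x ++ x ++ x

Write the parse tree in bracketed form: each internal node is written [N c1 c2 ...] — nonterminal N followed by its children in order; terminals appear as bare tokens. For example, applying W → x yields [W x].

[X [X [X [X [Y [Z [W n]]]] . [Y [Z [W x]] % [Y [Z [W x]]]]] ++ [Y [Z [W x]]]] ++ [Y [Z [W x]]]]

X
X ++ Y
X ++ Y ++ Y
X . Y ++ Y ++ Y
Y . Y ++ Y ++ Y
Z . Y ++ Y ++ Y
W . Y ++ Y ++ Y
n . Y ++ Y ++ Y
n . Z % Y ++ Y ++ Y
n . W % Y ++ Y ++ Y
n . x % Y ++ Y ++ Y
n . x % Z ++ Y ++ Y
n . x % W ++ Y ++ Y
n . x % x ++ Y ++ Y
n . x % x ++ Z ++ Y
n . x % x ++ W ++ Y
n . x % x ++ x ++ Y
n . x % x ++ x ++ Z
n . x % x ++ x ++ W
n . x % x ++ x ++ x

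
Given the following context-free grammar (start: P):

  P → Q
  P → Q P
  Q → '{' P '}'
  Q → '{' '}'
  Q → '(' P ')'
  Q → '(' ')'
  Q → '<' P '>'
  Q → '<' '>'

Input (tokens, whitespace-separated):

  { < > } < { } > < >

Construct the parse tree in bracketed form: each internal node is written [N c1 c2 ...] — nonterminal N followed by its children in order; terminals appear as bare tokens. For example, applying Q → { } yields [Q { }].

P
Q P
{ P } P
{ Q } P
{ < > } P
{ < > } Q P
{ < > } < P > P
{ < > } < Q > P
{ < > } < { } > P
{ < > } < { } > Q
{ < > } < { } > < >

[P [Q { [P [Q < >]] }] [P [Q < [P [Q { }]] >] [P [Q < >]]]]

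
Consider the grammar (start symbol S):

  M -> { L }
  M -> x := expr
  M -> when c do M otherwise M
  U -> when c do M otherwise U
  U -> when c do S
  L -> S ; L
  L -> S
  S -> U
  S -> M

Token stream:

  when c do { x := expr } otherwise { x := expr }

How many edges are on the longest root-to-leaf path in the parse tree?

6

[S [M when c do [M { [L [S [M x := expr]]] }] otherwise [M { [L [S [M x := expr]]] }]]]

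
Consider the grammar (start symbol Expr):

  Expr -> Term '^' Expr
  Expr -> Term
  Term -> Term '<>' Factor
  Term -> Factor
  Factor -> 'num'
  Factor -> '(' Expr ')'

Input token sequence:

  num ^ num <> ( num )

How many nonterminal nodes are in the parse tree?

[Expr [Term [Factor num]] ^ [Expr [Term [Term [Factor num]] <> [Factor ( [Expr [Term [Factor num]]] )]]]]

11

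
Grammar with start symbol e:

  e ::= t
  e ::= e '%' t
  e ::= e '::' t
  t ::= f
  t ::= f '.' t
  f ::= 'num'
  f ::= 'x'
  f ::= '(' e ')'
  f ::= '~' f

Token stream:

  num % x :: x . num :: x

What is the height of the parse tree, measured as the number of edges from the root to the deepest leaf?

[e [e [e [e [t [f num]]] % [t [f x]]] :: [t [f x] . [t [f num]]]] :: [t [f x]]]

6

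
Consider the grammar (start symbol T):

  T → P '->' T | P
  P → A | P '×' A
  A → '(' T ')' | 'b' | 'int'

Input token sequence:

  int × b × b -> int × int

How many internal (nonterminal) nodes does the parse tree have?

[T [P [P [P [A int]] × [A b]] × [A b]] -> [T [P [P [A int]] × [A int]]]]

12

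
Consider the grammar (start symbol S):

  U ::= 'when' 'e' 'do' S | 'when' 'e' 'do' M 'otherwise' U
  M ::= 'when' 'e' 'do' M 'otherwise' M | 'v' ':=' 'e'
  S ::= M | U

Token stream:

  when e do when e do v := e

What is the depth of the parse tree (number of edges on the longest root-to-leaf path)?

[S [U when e do [S [U when e do [S [M v := e]]]]]]

6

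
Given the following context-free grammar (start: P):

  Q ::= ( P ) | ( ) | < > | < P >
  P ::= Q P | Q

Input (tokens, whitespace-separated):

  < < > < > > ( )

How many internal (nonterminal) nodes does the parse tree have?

8

[P [Q < [P [Q < >] [P [Q < >]]] >] [P [Q ( )]]]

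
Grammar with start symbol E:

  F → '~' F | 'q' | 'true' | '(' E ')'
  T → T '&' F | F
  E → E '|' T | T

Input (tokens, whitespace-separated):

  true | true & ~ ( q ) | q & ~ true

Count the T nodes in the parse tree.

[E [E [E [T [F true]]] | [T [T [F true]] & [F ~ [F ( [E [T [F q]]] )]]]] | [T [T [F q]] & [F ~ [F true]]]]

6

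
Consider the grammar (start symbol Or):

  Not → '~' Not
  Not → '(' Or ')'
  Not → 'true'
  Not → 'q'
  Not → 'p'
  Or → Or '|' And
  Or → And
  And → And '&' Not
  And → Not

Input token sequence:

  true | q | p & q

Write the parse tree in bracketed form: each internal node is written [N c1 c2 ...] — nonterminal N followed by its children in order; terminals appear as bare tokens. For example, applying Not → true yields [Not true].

Or
Or | And
Or | And | And
And | And | And
Not | And | And
true | And | And
true | Not | And
true | q | And
true | q | And & Not
true | q | Not & Not
true | q | p & Not
true | q | p & q

[Or [Or [Or [And [Not true]]] | [And [Not q]]] | [And [And [Not p]] & [Not q]]]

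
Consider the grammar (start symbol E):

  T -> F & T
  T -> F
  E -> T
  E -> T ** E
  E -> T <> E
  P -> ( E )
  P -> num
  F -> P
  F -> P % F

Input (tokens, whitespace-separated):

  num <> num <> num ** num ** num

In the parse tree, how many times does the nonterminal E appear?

5

[E [T [F [P num]]] <> [E [T [F [P num]]] <> [E [T [F [P num]]] ** [E [T [F [P num]]] ** [E [T [F [P num]]]]]]]]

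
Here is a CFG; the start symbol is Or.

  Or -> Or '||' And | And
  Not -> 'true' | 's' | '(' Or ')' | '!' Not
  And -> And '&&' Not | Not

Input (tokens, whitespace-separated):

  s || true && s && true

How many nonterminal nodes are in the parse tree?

10

[Or [Or [And [Not s]]] || [And [And [And [Not true]] && [Not s]] && [Not true]]]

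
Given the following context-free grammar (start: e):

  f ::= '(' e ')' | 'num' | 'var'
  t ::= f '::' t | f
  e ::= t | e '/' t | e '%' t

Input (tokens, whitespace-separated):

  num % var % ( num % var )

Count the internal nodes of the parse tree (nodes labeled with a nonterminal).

15

[e [e [e [t [f num]]] % [t [f var]]] % [t [f ( [e [e [t [f num]]] % [t [f var]]] )]]]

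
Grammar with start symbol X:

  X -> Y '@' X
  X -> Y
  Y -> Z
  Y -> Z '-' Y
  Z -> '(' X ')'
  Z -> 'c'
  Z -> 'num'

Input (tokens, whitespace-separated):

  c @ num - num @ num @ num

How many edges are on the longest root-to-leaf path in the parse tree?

[X [Y [Z c]] @ [X [Y [Z num] - [Y [Z num]]] @ [X [Y [Z num]] @ [X [Y [Z num]]]]]]

6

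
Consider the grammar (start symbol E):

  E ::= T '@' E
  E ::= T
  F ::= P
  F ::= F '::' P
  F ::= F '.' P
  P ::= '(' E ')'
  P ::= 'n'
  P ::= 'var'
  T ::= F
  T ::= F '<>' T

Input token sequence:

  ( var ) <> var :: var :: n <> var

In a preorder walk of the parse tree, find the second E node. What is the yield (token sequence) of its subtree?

[E [T [F [P ( [E [T [F [P var]]]] )]] <> [T [F [F [F [P var]] :: [P var]] :: [P n]] <> [T [F [P var]]]]]]

var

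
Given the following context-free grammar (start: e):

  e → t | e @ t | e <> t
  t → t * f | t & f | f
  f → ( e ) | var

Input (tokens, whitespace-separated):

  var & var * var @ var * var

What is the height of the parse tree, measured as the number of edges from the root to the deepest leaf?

6

[e [e [t [t [t [f var]] & [f var]] * [f var]]] @ [t [t [f var]] * [f var]]]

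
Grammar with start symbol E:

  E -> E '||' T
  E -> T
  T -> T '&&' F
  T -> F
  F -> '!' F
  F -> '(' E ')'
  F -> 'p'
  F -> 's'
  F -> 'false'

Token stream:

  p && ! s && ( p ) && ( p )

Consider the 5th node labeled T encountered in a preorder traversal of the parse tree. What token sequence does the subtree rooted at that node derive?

p

[E [T [T [T [T [F p]] && [F ! [F s]]] && [F ( [E [T [F p]]] )]] && [F ( [E [T [F p]]] )]]]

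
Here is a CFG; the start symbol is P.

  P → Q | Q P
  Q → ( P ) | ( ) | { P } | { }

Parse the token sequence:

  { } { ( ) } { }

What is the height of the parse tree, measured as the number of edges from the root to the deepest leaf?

5

[P [Q { }] [P [Q { [P [Q ( )]] }] [P [Q { }]]]]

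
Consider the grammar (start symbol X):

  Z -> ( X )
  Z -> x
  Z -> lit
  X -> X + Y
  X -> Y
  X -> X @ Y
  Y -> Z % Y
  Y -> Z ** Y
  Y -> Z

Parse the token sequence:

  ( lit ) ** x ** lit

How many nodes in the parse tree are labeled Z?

4

[X [Y [Z ( [X [Y [Z lit]]] )] ** [Y [Z x] ** [Y [Z lit]]]]]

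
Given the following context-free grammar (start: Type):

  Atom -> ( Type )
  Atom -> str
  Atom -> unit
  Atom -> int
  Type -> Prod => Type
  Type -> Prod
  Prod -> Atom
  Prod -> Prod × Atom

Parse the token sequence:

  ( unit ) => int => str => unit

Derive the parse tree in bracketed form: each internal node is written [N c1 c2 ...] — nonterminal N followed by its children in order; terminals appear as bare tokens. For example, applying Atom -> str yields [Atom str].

Type
Prod => Type
Atom => Type
( Type ) => Type
( Prod ) => Type
( Atom ) => Type
( unit ) => Type
( unit ) => Prod => Type
( unit ) => Atom => Type
( unit ) => int => Type
( unit ) => int => Prod => Type
( unit ) => int => Atom => Type
( unit ) => int => str => Type
( unit ) => int => str => Prod
( unit ) => int => str => Atom
( unit ) => int => str => unit

[Type [Prod [Atom ( [Type [Prod [Atom unit]]] )]] => [Type [Prod [Atom int]] => [Type [Prod [Atom str]] => [Type [Prod [Atom unit]]]]]]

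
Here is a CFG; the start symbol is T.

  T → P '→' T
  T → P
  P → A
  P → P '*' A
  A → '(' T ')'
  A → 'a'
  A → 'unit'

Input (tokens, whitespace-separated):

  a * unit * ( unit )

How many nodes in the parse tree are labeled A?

[T [P [P [P [A a]] * [A unit]] * [A ( [T [P [A unit]]] )]]]

4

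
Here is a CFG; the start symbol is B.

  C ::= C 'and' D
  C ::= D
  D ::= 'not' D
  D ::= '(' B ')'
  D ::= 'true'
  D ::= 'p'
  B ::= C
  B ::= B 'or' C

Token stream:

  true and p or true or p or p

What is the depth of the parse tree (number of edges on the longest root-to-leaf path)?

7

[B [B [B [B [C [C [D true]] and [D p]]] or [C [D true]]] or [C [D p]]] or [C [D p]]]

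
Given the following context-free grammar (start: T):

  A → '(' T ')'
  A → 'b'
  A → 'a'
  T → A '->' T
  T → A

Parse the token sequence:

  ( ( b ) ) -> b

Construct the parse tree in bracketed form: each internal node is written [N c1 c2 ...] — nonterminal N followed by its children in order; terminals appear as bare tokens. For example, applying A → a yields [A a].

[T [A ( [T [A ( [T [A b]] )]] )] -> [T [A b]]]

T
A -> T
( T ) -> T
( A ) -> T
( ( T ) ) -> T
( ( A ) ) -> T
( ( b ) ) -> T
( ( b ) ) -> A
( ( b ) ) -> b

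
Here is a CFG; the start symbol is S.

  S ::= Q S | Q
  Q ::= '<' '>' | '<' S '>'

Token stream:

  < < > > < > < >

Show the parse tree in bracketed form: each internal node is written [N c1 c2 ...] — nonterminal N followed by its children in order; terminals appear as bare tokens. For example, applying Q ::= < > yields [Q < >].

[S [Q < [S [Q < >]] >] [S [Q < >] [S [Q < >]]]]

S
Q S
< S > S
< Q > S
< < > > S
< < > > Q S
< < > > < > S
< < > > < > Q
< < > > < > < >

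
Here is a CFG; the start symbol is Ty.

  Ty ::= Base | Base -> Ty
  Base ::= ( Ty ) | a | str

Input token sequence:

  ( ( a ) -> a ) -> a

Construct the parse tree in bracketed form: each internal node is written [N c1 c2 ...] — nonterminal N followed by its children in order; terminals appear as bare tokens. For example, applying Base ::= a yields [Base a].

Ty
Base -> Ty
( Ty ) -> Ty
( Base -> Ty ) -> Ty
( ( Ty ) -> Ty ) -> Ty
( ( Base ) -> Ty ) -> Ty
( ( a ) -> Ty ) -> Ty
( ( a ) -> Base ) -> Ty
( ( a ) -> a ) -> Ty
( ( a ) -> a ) -> Base
( ( a ) -> a ) -> a

[Ty [Base ( [Ty [Base ( [Ty [Base a]] )] -> [Ty [Base a]]] )] -> [Ty [Base a]]]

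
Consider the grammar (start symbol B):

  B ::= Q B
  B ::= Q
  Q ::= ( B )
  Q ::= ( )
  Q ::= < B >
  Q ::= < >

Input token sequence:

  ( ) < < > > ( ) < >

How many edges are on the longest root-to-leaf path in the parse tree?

[B [Q ( )] [B [Q < [B [Q < >]] >] [B [Q ( )] [B [Q < >]]]]]

5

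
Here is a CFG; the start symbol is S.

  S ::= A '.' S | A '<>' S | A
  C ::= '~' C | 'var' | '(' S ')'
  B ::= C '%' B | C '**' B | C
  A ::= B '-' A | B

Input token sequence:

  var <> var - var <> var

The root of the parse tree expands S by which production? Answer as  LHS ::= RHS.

S ::= A '<>' S

[S [A [B [C var]]] <> [S [A [B [C var]] - [A [B [C var]]]] <> [S [A [B [C var]]]]]]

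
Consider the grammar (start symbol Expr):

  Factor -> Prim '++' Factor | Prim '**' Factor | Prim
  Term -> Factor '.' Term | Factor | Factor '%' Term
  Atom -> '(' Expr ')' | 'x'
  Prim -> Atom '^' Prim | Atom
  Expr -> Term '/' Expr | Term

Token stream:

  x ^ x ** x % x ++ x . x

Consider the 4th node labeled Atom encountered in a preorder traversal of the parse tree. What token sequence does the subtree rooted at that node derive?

[Expr [Term [Factor [Prim [Atom x] ^ [Prim [Atom x]]] ** [Factor [Prim [Atom x]]]] % [Term [Factor [Prim [Atom x]] ++ [Factor [Prim [Atom x]]]] . [Term [Factor [Prim [Atom x]]]]]]]

x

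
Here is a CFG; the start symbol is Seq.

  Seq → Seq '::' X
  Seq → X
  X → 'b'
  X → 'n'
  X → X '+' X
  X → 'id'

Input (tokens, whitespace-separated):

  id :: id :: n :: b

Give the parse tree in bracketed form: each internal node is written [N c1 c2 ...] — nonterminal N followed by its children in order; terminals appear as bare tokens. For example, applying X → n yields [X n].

Seq
Seq :: X
Seq :: X :: X
Seq :: X :: X :: X
X :: X :: X :: X
id :: X :: X :: X
id :: id :: X :: X
id :: id :: n :: X
id :: id :: n :: b

[Seq [Seq [Seq [Seq [X id]] :: [X id]] :: [X n]] :: [X b]]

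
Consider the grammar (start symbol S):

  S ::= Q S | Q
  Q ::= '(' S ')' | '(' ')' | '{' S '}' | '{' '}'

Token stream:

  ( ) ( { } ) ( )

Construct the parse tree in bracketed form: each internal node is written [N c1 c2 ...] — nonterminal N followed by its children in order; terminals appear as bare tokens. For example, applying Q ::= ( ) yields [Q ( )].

S
Q S
( ) S
( ) Q S
( ) ( S ) S
( ) ( Q ) S
( ) ( { } ) S
( ) ( { } ) Q
( ) ( { } ) ( )

[S [Q ( )] [S [Q ( [S [Q { }]] )] [S [Q ( )]]]]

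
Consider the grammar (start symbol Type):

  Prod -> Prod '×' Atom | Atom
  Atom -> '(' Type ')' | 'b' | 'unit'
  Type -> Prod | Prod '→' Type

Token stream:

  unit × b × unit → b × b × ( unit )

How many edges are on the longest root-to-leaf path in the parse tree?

[Type [Prod [Prod [Prod [Atom unit]] × [Atom b]] × [Atom unit]] → [Type [Prod [Prod [Prod [Atom b]] × [Atom b]] × [Atom ( [Type [Prod [Atom unit]]] )]]]]

7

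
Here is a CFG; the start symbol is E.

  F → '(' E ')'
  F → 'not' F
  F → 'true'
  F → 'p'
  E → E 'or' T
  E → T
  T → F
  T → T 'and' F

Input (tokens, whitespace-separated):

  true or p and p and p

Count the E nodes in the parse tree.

2

[E [E [T [F true]]] or [T [T [T [F p]] and [F p]] and [F p]]]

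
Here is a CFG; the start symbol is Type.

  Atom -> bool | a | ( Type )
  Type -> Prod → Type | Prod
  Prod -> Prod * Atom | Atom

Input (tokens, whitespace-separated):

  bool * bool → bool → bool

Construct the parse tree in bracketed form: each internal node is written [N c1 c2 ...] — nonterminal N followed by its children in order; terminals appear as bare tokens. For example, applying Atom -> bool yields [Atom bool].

Type
Prod → Type
Prod * Atom → Type
Atom * Atom → Type
bool * Atom → Type
bool * bool → Type
bool * bool → Prod → Type
bool * bool → Atom → Type
bool * bool → bool → Type
bool * bool → bool → Prod
bool * bool → bool → Atom
bool * bool → bool → bool

[Type [Prod [Prod [Atom bool]] * [Atom bool]] → [Type [Prod [Atom bool]] → [Type [Prod [Atom bool]]]]]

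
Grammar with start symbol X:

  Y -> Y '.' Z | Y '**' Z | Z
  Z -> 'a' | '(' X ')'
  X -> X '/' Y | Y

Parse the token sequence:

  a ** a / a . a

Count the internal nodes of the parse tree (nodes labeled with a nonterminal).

[X [X [Y [Y [Z a]] ** [Z a]]] / [Y [Y [Z a]] . [Z a]]]

10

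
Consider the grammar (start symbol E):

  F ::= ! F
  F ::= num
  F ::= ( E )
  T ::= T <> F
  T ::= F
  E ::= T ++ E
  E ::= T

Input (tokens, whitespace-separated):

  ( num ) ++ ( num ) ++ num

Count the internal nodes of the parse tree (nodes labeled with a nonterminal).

[E [T [F ( [E [T [F num]]] )]] ++ [E [T [F ( [E [T [F num]]] )]] ++ [E [T [F num]]]]]

15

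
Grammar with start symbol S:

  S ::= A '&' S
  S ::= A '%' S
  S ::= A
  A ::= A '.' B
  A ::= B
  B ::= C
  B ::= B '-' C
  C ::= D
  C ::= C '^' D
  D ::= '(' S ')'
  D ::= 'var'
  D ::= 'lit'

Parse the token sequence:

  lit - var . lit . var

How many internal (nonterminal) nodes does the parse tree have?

[S [A [A [A [B [B [C [D lit]]] - [C [D var]]]] . [B [C [D lit]]]] . [B [C [D var]]]]]

16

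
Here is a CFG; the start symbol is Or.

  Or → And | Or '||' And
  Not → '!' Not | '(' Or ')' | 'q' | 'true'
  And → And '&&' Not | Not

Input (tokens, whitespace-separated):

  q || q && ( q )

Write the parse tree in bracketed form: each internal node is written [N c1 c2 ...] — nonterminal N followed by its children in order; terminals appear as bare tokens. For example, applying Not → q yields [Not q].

Or
Or || And
And || And
Not || And
q || And
q || And && Not
q || Not && Not
q || q && Not
q || q && ( Or )
q || q && ( And )
q || q && ( Not )
q || q && ( q )

[Or [Or [And [Not q]]] || [And [And [Not q]] && [Not ( [Or [And [Not q]]] )]]]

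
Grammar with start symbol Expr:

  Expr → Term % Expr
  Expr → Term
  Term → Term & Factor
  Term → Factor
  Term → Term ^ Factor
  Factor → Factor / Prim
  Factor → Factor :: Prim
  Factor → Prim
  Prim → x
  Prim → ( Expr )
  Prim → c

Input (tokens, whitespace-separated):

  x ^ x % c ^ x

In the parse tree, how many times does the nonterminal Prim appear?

[Expr [Term [Term [Factor [Prim x]]] ^ [Factor [Prim x]]] % [Expr [Term [Term [Factor [Prim c]]] ^ [Factor [Prim x]]]]]

4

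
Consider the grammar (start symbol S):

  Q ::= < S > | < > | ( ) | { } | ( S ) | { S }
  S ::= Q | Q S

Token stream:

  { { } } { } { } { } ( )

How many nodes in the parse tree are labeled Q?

6

[S [Q { [S [Q { }]] }] [S [Q { }] [S [Q { }] [S [Q { }] [S [Q ( )]]]]]]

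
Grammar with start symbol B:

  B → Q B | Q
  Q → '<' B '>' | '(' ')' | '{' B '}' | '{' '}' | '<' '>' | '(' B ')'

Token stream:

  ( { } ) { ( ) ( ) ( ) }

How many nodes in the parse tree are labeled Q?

[B [Q ( [B [Q { }]] )] [B [Q { [B [Q ( )] [B [Q ( )] [B [Q ( )]]]] }]]]

6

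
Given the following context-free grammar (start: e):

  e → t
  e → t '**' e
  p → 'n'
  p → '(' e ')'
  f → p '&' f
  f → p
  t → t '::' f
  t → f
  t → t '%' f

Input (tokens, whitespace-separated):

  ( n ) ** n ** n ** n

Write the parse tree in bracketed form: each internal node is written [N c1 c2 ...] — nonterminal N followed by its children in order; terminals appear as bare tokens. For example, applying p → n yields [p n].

e
t ** e
f ** e
p ** e
( e ) ** e
( t ) ** e
( f ) ** e
( p ) ** e
( n ) ** e
( n ) ** t ** e
( n ) ** f ** e
( n ) ** p ** e
( n ) ** n ** e
( n ) ** n ** t ** e
( n ) ** n ** f ** e
( n ) ** n ** p ** e
( n ) ** n ** n ** e
( n ) ** n ** n ** t
( n ) ** n ** n ** f
( n ) ** n ** n ** p
( n ) ** n ** n ** n

[e [t [f [p ( [e [t [f [p n]]]] )]]] ** [e [t [f [p n]]] ** [e [t [f [p n]]] ** [e [t [f [p n]]]]]]]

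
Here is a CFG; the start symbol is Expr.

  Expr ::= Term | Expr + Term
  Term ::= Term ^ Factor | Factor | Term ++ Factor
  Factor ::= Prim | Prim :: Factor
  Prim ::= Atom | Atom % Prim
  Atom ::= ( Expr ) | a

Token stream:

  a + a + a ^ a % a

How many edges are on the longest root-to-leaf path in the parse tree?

[Expr [Expr [Expr [Term [Factor [Prim [Atom a]]]]] + [Term [Factor [Prim [Atom a]]]]] + [Term [Term [Factor [Prim [Atom a]]]] ^ [Factor [Prim [Atom a] % [Prim [Atom a]]]]]]

7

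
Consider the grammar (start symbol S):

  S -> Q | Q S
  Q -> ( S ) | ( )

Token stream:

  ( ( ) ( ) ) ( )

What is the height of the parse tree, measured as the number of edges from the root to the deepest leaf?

5

[S [Q ( [S [Q ( )] [S [Q ( )]]] )] [S [Q ( )]]]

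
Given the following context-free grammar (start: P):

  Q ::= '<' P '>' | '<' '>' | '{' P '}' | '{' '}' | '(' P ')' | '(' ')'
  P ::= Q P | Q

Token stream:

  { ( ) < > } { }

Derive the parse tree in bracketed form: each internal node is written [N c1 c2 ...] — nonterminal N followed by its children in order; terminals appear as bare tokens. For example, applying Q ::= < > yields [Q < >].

[P [Q { [P [Q ( )] [P [Q < >]]] }] [P [Q { }]]]

P
Q P
{ P } P
{ Q P } P
{ ( ) P } P
{ ( ) Q } P
{ ( ) < > } P
{ ( ) < > } Q
{ ( ) < > } { }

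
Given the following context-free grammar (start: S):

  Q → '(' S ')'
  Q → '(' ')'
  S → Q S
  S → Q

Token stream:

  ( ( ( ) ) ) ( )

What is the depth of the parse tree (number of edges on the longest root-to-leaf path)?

6

[S [Q ( [S [Q ( [S [Q ( )]] )]] )] [S [Q ( )]]]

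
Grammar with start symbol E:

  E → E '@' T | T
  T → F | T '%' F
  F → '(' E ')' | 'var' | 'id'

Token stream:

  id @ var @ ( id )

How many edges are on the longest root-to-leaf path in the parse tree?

[E [E [E [T [F id]]] @ [T [F var]]] @ [T [F ( [E [T [F id]]] )]]]

6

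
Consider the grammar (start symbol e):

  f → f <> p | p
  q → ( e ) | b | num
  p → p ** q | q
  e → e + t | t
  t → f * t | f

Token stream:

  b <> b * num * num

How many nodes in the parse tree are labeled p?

4

[e [t [f [f [p [q b]]] <> [p [q b]]] * [t [f [p [q num]]] * [t [f [p [q num]]]]]]]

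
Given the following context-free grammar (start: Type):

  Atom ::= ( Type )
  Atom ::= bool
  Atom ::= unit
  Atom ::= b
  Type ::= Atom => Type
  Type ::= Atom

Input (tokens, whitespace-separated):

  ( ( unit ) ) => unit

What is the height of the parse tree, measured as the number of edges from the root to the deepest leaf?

6

[Type [Atom ( [Type [Atom ( [Type [Atom unit]] )]] )] => [Type [Atom unit]]]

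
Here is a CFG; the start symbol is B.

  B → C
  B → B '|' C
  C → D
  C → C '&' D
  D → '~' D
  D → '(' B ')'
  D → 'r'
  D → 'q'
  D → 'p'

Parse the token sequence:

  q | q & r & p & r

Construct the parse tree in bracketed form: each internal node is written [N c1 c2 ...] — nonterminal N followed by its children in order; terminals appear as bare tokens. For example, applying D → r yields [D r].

B
B | C
C | C
D | C
q | C
q | C & D
q | C & D & D
q | C & D & D & D
q | D & D & D & D
q | q & D & D & D
q | q & r & D & D
q | q & r & p & D
q | q & r & p & r

[B [B [C [D q]]] | [C [C [C [C [D q]] & [D r]] & [D p]] & [D r]]]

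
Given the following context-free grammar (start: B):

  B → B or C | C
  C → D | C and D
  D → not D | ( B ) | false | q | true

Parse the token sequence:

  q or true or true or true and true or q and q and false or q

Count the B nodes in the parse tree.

[B [B [B [B [B [B [C [D q]]] or [C [D true]]] or [C [D true]]] or [C [C [D true]] and [D true]]] or [C [C [C [D q]] and [D q]] and [D false]]] or [C [D q]]]

6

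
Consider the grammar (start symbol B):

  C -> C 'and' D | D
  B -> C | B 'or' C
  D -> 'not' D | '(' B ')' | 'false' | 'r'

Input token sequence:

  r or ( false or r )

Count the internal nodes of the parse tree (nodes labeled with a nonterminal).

[B [B [C [D r]]] or [C [D ( [B [B [C [D false]]] or [C [D r]]] )]]]

12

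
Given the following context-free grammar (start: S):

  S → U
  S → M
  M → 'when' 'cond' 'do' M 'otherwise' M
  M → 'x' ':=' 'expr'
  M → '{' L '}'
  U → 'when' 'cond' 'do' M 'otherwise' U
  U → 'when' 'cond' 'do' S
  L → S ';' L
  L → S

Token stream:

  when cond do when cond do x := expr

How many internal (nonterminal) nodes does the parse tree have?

[S [U when cond do [S [U when cond do [S [M x := expr]]]]]]

6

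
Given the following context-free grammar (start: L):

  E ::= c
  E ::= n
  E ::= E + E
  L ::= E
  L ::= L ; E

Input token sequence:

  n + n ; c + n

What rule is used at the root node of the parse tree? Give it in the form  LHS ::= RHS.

[L [L [E [E n] + [E n]]] ; [E [E c] + [E n]]]

L ::= L ; E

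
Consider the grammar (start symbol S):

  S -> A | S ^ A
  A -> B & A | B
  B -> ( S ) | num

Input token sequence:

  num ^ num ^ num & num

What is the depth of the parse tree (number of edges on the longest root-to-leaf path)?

[S [S [S [A [B num]]] ^ [A [B num]]] ^ [A [B num] & [A [B num]]]]

5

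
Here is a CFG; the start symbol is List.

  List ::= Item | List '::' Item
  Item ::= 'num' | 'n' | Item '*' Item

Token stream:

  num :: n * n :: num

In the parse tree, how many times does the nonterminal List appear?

3

[List [List [List [Item num]] :: [Item [Item n] * [Item n]]] :: [Item num]]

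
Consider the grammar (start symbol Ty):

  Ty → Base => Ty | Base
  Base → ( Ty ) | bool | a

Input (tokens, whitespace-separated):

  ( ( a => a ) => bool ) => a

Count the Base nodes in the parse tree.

[Ty [Base ( [Ty [Base ( [Ty [Base a] => [Ty [Base a]]] )] => [Ty [Base bool]]] )] => [Ty [Base a]]]

6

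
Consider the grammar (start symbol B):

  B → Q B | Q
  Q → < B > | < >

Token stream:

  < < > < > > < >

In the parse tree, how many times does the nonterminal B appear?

[B [Q < [B [Q < >] [B [Q < >]]] >] [B [Q < >]]]

4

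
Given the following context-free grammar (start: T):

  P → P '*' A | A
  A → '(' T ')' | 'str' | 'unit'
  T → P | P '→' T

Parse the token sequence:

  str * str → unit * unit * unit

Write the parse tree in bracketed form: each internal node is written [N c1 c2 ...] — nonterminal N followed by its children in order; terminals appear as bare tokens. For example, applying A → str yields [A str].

T
P → T
P * A → T
A * A → T
str * A → T
str * str → T
str * str → P
str * str → P * A
str * str → P * A * A
str * str → A * A * A
str * str → unit * A * A
str * str → unit * unit * A
str * str → unit * unit * unit

[T [P [P [A str]] * [A str]] → [T [P [P [P [A unit]] * [A unit]] * [A unit]]]]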